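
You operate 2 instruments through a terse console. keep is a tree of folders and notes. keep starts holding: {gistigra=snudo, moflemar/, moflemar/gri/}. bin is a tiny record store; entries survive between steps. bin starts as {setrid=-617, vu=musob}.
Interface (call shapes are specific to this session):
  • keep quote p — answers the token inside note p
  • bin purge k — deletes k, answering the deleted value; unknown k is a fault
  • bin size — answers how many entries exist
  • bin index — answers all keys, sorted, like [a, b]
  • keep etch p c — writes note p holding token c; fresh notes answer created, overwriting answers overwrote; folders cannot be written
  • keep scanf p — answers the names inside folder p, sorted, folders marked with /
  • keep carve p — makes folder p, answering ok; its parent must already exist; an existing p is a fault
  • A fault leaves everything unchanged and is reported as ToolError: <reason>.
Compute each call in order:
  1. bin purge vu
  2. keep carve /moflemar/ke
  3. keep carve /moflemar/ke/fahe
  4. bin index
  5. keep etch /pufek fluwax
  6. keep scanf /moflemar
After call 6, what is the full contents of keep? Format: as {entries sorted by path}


// bin purge(k→vu) == musob
// keep carve(p→/moflemar/ke) == ok
// keep carve(p→/moflemar/ke/fahe) == ok
// bin index() == [setrid]
// keep etch(p→/pufek, c→fluwax) == created
// keep scanf(p→/moflemar) == [gri/, ke/]

Answer: {gistigra=snudo, moflemar/, moflemar/gri/, moflemar/ke/, moflemar/ke/fahe/, pufek=fluwax}


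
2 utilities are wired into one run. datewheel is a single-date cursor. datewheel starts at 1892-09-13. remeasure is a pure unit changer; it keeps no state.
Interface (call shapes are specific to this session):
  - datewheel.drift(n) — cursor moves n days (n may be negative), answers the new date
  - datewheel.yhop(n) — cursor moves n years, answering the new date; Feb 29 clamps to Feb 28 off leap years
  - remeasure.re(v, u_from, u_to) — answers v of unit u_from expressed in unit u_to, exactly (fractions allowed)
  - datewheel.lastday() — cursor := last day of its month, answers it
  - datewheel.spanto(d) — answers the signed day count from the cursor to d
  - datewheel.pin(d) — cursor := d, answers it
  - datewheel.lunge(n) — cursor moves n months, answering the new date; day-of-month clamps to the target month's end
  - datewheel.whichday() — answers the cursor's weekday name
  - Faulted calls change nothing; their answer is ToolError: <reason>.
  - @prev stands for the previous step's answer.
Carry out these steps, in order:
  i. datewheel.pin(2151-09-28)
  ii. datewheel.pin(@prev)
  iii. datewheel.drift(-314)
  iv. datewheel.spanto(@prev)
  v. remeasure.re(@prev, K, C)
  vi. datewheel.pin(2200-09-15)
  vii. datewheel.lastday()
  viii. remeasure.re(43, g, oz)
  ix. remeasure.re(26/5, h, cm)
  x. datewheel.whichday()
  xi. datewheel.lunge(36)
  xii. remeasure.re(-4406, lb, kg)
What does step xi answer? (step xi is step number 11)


I try datewheel.pin passing d=2151-09-28, — result: 2151-09-28.
I use datewheel.pin passing d=@prev, — result: 2151-09-28.
I try datewheel.drift passing n=-314, giving 2150-11-18.
I run datewheel.spanto passing d=@prev, → 0.
Next I call remeasure.re passing v=@prev, u_from=K, u_to=C: -5463/20.
Then datewheel.pin passing d=2200-09-15, giving 2200-09-15.
Then datewheel.lastday(): 2200-09-30.
Using remeasure.re passing v=43, u_from=g, u_to=oz, and get 68800000/45359237.
I call remeasure.re passing v=26/5, u_from=h, u_to=cm, and get ToolError: incompatible units.
Calling datewheel.whichday: Tuesday.
I invoke datewheel.lunge passing n=36, and get 2203-09-30.
I invoke remeasure.re passing v=-4406, u_from=lb, u_to=kg, yielding -99926399111/50000000.

Answer: 2203-09-30


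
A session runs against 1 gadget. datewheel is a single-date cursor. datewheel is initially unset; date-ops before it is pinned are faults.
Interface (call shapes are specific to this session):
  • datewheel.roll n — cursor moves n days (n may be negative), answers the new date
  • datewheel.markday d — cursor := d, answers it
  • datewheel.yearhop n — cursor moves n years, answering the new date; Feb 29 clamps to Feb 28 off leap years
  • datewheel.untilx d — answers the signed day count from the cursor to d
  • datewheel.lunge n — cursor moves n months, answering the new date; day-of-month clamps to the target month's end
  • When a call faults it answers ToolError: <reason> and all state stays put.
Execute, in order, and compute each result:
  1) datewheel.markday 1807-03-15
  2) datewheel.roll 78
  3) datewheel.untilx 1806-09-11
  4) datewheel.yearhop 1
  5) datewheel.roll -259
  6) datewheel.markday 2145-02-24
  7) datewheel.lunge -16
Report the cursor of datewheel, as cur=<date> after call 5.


[in] datewheel.markday d='1807-03-15'
  1807-03-15
[in] datewheel.roll n='78'
  1807-06-01
[in] datewheel.untilx d='1806-09-11'
  -263
[in] datewheel.yearhop n='1'
  1808-06-01
[in] datewheel.roll n='-259'
  1807-09-16
[in] datewheel.markday d='2145-02-24'
  2145-02-24
[in] datewheel.lunge n='-16'
  2143-10-24

Answer: cur=1807-09-16


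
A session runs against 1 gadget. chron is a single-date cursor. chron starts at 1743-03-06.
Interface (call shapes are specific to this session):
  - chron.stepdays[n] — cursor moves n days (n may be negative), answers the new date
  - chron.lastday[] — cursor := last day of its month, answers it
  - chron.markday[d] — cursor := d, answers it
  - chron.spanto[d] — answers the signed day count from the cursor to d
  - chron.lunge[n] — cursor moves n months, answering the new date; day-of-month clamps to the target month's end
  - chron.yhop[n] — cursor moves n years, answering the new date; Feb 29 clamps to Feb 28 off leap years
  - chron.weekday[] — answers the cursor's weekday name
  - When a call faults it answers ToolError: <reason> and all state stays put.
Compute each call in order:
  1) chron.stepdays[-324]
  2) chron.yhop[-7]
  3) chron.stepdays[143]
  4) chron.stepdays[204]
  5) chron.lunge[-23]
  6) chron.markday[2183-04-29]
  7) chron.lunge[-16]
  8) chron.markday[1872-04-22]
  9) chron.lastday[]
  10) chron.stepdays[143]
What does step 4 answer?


→ stepdays(-324)
← 1742-04-16
→ yhop(-7)
← 1735-04-16
→ stepdays(143)
← 1735-09-06
→ stepdays(204)
← 1736-03-28
→ lunge(-23)
← 1734-04-28
→ markday(2183-04-29)
← 2183-04-29
→ lunge(-16)
← 2181-12-29
→ markday(1872-04-22)
← 1872-04-22
→ lastday()
← 1872-04-30
→ stepdays(143)
← 1872-09-20

Answer: 1736-03-28


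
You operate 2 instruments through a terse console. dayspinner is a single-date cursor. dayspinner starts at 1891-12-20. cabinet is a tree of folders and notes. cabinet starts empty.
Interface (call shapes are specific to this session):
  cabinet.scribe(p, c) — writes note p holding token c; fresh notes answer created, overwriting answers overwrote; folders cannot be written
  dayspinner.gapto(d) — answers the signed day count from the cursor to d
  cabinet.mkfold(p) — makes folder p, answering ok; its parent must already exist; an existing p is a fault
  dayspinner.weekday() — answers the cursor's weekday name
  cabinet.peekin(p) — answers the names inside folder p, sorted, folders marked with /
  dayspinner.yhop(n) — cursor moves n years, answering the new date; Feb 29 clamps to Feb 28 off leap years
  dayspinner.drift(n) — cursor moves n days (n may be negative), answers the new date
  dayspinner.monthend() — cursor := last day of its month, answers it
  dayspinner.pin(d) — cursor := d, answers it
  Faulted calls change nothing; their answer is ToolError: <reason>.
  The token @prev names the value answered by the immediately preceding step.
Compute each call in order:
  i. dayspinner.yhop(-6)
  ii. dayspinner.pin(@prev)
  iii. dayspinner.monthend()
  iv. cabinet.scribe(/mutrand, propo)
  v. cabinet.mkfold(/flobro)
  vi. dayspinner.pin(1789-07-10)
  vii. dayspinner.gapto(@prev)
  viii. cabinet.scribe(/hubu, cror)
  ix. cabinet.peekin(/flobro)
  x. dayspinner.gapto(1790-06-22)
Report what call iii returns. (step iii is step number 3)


Answer: 1885-12-31

Derivation:
Now I run dayspinner.yhop with n→-6: 1885-12-20.
I use dayspinner.pin with d→@prev, giving 1885-12-20.
Invoking dayspinner.monthend(), — result: 1885-12-31.
Then cabinet.scribe with p→/mutrand, c→propo, yielding created.
I call cabinet.mkfold with p→/flobro, and observe ok.
Invoking dayspinner.pin with d→1789-07-10, and get 1789-07-10.
I try dayspinner.gapto with d→@prev: 0.
Next I call cabinet.scribe with p→/hubu, c→cror, yielding created.
Next I call cabinet.peekin with p→/flobro, giving [].
Now I run dayspinner.gapto with d→1790-06-22, and get 347.


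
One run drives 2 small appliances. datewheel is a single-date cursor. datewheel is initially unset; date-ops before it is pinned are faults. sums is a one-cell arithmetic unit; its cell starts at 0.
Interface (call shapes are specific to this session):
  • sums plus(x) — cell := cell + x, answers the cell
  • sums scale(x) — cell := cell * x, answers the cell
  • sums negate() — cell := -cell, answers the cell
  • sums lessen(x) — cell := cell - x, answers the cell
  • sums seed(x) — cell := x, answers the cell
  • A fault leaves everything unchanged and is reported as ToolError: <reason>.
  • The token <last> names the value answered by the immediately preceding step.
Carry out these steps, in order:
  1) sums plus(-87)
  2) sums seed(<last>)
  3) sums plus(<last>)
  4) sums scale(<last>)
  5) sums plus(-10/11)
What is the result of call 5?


Act: sums plus[-87]
Obs: -87
Act: sums seed[<last>]
Obs: -87
Act: sums plus[<last>]
Obs: -174
Act: sums scale[<last>]
Obs: 30276
Act: sums plus[-10/11]
Obs: 333026/11

Answer: 333026/11


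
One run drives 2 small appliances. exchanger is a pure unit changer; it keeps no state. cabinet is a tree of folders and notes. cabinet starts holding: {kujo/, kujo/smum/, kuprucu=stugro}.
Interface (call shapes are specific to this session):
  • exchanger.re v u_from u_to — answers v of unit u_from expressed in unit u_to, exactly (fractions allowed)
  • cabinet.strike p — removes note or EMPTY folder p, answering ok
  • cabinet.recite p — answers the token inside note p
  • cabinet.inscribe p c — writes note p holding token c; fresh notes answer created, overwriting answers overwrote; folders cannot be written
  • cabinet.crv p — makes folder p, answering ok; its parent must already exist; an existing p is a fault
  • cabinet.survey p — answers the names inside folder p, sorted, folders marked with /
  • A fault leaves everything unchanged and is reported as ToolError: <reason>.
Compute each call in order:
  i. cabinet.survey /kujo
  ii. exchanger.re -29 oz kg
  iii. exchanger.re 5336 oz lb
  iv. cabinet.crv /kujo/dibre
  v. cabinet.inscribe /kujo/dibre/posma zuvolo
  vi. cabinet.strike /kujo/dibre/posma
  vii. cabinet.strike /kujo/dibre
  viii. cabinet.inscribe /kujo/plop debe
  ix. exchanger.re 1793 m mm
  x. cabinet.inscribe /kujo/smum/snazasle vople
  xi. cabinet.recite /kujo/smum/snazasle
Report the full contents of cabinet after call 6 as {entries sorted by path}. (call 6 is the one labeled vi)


Answer: {kujo/, kujo/dibre/, kujo/smum/, kuprucu=stugro}

Derivation:
Act: cabinet.survey[p='/kujo']
Obs: [smum/]
Act: exchanger.re[v='-29'; u_from='oz'; u_to='kg']
Obs: -1315417873/1600000000
Act: exchanger.re[v='5336'; u_from='oz'; u_to='lb']
Obs: 667/2
Act: cabinet.crv[p='/kujo/dibre']
Obs: ok
Act: cabinet.inscribe[p='/kujo/dibre/posma'; c='zuvolo']
Obs: created
Act: cabinet.strike[p='/kujo/dibre/posma']
Obs: ok
Act: cabinet.strike[p='/kujo/dibre']
Obs: ok
Act: cabinet.inscribe[p='/kujo/plop'; c='debe']
Obs: created
Act: exchanger.re[v='1793'; u_from='m'; u_to='mm']
Obs: 1793000
Act: cabinet.inscribe[p='/kujo/smum/snazasle'; c='vople']
Obs: created
Act: cabinet.recite[p='/kujo/smum/snazasle']
Obs: vople


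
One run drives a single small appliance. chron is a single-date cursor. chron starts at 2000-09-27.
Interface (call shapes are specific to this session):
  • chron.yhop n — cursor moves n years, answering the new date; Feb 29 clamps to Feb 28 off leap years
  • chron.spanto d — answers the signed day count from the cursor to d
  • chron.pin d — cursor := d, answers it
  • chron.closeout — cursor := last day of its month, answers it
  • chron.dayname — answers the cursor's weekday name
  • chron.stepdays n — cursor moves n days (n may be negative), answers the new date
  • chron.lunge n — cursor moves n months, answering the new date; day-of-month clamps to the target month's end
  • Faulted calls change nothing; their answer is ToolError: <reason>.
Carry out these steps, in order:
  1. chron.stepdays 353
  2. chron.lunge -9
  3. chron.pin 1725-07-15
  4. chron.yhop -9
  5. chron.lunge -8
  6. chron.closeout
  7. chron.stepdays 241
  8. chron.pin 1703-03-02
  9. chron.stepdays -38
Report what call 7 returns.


I use chron.stepdays with n=353, and see 2001-09-15.
Next I call chron.lunge with n=-9, and get 2000-12-15.
Using chron.pin with d=1725-07-15: 1725-07-15.
Then chron.yhop with n=-9, and see 1716-07-15.
I invoke chron.lunge with n=-8, → 1715-11-15.
Calling chron.closeout, giving 1715-11-30.
Calling chron.stepdays with n=241, giving 1716-07-28.
Invoking chron.pin with d=1703-03-02, and get 1703-03-02.
I call chron.stepdays with n=-38, yielding 1703-01-23.

Answer: 1716-07-28


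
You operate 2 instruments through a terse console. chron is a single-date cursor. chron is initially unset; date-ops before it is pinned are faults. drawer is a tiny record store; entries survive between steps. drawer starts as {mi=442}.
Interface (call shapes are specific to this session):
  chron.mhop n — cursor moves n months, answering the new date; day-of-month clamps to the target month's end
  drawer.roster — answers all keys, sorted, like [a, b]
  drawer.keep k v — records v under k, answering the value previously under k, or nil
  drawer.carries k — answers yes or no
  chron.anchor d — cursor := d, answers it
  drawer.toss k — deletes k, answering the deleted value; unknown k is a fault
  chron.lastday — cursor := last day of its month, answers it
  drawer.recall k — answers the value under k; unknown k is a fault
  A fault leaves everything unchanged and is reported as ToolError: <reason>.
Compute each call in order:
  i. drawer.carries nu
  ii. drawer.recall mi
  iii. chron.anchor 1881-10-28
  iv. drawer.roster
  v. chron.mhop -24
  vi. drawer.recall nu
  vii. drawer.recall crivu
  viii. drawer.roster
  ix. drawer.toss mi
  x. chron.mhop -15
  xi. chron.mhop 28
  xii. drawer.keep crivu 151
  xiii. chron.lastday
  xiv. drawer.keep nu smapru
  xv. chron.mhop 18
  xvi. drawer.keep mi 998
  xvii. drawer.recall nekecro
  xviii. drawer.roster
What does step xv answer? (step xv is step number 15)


$ drawer.carries k=nu
:: no
$ drawer.recall k=mi
:: 442
$ chron.anchor d=1881-10-28
:: 1881-10-28
$ drawer.roster
:: [mi]
$ chron.mhop n=-24
:: 1879-10-28
$ drawer.recall k=nu
:: ToolError: no such key nu
$ drawer.recall k=crivu
:: ToolError: no such key crivu
$ drawer.roster
:: [mi]
$ drawer.toss k=mi
:: 442
$ chron.mhop n=-15
:: 1878-07-28
$ chron.mhop n=28
:: 1880-11-28
$ drawer.keep k=crivu v=151
:: nil
$ chron.lastday
:: 1880-11-30
$ drawer.keep k=nu v=smapru
:: nil
$ chron.mhop n=18
:: 1882-05-30
$ drawer.keep k=mi v=998
:: nil
$ drawer.recall k=nekecro
:: ToolError: no such key nekecro
$ drawer.roster
:: [crivu, mi, nu]

Answer: 1882-05-30


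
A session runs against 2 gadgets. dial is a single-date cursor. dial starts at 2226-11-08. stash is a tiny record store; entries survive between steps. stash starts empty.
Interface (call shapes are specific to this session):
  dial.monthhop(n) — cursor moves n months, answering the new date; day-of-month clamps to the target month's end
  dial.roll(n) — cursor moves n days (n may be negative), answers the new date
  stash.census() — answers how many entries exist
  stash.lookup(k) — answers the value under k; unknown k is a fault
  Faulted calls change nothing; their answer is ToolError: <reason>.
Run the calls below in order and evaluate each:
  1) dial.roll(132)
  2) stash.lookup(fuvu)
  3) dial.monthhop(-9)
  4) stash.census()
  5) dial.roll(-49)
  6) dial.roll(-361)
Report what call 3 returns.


CALL roll[132]
RET  2227-03-20
CALL lookup[fuvu]
RET  ToolError: no such key fuvu
CALL monthhop[-9]
RET  2226-06-20
CALL census[]
RET  0
CALL roll[-49]
RET  2226-05-02
CALL roll[-361]
RET  2225-05-06

Answer: 2226-06-20


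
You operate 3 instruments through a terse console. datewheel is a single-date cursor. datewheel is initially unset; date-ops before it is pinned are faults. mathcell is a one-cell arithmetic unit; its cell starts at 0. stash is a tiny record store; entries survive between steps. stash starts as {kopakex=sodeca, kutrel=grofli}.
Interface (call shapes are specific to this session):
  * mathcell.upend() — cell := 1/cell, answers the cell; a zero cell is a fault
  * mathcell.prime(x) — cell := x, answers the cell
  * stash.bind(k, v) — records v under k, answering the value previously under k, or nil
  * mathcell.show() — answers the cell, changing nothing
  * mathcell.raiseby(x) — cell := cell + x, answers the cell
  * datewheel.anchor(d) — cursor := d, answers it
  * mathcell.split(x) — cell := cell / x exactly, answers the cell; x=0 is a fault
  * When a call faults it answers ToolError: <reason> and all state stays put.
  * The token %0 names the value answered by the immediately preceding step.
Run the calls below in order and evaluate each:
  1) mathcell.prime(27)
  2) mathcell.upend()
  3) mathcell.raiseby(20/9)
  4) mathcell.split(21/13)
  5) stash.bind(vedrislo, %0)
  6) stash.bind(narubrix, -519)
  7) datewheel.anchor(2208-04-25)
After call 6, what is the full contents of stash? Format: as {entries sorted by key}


Answer: {kopakex=sodeca, kutrel=grofli, narubrix=-519, vedrislo=793/567}

Derivation:
% 1. mathcell.prime(x→27) -> 27
% 2. mathcell.upend() -> 1/27
% 3. mathcell.raiseby(x→20/9) -> 61/27
% 4. mathcell.split(x→21/13) -> 793/567
% 5. stash.bind(k→vedrislo, v→%0) -> nil
% 6. stash.bind(k→narubrix, v→-519) -> nil
% 7. datewheel.anchor(d→2208-04-25) -> 2208-04-25


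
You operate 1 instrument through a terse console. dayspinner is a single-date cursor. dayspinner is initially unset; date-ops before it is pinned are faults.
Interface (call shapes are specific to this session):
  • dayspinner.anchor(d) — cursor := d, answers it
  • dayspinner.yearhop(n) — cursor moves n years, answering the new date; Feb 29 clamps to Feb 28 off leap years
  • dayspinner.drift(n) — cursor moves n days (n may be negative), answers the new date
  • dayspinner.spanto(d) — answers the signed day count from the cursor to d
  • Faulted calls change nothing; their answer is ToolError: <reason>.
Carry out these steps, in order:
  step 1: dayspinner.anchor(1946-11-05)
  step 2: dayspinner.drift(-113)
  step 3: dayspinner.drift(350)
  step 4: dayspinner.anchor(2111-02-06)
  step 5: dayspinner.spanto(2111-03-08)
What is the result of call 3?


Answer: 1947-06-30

Derivation:
! dayspinner.anchor(1946-11-05) ~> 1946-11-05
! dayspinner.drift(-113) ~> 1946-07-15
! dayspinner.drift(350) ~> 1947-06-30
! dayspinner.anchor(2111-02-06) ~> 2111-02-06
! dayspinner.spanto(2111-03-08) ~> 30


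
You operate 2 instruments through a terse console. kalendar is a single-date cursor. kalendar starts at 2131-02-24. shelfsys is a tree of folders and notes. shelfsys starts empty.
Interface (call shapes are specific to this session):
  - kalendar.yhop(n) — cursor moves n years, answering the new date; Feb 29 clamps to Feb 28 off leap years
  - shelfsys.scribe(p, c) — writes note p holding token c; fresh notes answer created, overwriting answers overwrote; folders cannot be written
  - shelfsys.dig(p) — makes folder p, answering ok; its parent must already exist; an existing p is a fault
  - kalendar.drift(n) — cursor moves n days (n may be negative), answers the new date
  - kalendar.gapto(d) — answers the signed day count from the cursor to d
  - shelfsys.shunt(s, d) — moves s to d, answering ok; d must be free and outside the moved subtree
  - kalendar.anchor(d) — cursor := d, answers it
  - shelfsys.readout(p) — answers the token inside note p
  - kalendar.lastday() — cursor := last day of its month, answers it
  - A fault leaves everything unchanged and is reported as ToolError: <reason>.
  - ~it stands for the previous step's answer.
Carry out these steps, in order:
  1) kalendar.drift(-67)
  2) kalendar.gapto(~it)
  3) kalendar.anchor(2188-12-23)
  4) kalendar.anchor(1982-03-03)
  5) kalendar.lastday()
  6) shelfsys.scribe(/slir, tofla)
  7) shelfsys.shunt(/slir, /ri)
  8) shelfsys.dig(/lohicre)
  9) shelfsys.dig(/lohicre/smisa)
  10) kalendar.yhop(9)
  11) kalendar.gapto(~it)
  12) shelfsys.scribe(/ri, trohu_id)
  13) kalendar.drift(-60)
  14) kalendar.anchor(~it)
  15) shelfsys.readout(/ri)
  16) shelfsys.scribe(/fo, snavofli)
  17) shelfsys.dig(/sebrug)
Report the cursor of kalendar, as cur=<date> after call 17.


Answer: cur=1991-01-30

Derivation:
CALL drift[n='-67']
RET  2130-12-19
CALL gapto[d='~it']
RET  0
CALL anchor[d='2188-12-23']
RET  2188-12-23
CALL anchor[d='1982-03-03']
RET  1982-03-03
CALL lastday[]
RET  1982-03-31
CALL scribe[p='/slir'; c='tofla']
RET  created
CALL shunt[s='/slir'; d='/ri']
RET  ok
CALL dig[p='/lohicre']
RET  ok
CALL dig[p='/lohicre/smisa']
RET  ok
CALL yhop[n='9']
RET  1991-03-31
CALL gapto[d='~it']
RET  0
CALL scribe[p='/ri'; c='trohu_id']
RET  overwrote
CALL drift[n='-60']
RET  1991-01-30
CALL anchor[d='~it']
RET  1991-01-30
CALL readout[p='/ri']
RET  trohu_id
CALL scribe[p='/fo'; c='snavofli']
RET  created
CALL dig[p='/sebrug']
RET  ok


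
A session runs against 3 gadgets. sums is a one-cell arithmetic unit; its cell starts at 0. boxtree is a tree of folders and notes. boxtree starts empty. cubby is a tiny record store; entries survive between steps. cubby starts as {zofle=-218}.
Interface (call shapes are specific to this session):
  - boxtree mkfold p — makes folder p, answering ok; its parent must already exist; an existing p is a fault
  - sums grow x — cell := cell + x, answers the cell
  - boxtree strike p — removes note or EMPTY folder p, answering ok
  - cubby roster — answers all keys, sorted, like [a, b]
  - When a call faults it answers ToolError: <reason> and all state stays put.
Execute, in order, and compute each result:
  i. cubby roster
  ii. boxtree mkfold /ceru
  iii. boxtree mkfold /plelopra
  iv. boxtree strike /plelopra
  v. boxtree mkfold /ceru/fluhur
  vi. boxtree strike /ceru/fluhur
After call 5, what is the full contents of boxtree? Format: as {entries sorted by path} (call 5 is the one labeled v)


-> cubby roster()
<- [zofle]
-> boxtree mkfold(p='/ceru')
<- ok
-> boxtree mkfold(p='/plelopra')
<- ok
-> boxtree strike(p='/plelopra')
<- ok
-> boxtree mkfold(p='/ceru/fluhur')
<- ok
-> boxtree strike(p='/ceru/fluhur')
<- ok

Answer: {ceru/, ceru/fluhur/}


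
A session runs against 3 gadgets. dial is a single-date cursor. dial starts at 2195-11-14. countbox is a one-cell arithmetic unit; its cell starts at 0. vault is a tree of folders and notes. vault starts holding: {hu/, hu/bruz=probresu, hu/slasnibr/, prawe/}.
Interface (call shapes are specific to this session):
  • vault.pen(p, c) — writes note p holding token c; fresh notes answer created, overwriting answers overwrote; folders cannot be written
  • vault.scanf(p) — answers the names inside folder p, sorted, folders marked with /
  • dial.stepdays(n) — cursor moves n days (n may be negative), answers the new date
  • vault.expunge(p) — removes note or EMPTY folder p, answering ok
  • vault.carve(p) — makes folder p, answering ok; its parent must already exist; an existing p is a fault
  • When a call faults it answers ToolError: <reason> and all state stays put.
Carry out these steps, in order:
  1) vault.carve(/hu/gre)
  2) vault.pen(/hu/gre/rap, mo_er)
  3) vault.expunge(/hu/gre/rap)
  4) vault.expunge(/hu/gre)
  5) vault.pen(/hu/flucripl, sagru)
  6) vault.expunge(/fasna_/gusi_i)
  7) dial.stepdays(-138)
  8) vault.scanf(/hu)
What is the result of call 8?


Answer: [bruz, flucripl, slasnibr/]

Derivation:
% vault.carve(p→/hu/gre) => ok
% vault.pen(p→/hu/gre/rap, c→mo_er) => created
% vault.expunge(p→/hu/gre/rap) => ok
% vault.expunge(p→/hu/gre) => ok
% vault.pen(p→/hu/flucripl, c→sagru) => created
% vault.expunge(p→/fasna_/gusi_i) => ToolError: not found
% dial.stepdays(n→-138) => 2195-06-29
% vault.scanf(p→/hu) => [bruz, flucripl, slasnibr/]


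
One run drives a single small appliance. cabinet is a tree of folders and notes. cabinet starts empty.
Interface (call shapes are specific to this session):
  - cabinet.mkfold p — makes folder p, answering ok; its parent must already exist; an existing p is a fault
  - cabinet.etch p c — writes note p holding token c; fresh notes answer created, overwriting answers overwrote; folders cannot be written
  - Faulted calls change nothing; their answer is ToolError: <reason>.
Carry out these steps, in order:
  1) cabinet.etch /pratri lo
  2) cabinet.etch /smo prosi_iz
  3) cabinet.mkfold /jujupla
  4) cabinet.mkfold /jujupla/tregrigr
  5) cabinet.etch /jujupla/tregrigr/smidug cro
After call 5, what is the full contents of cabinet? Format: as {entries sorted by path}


>> cabinet.etch(p→/pratri, c→lo)
<< created
>> cabinet.etch(p→/smo, c→prosi_iz)
<< created
>> cabinet.mkfold(p→/jujupla)
<< ok
>> cabinet.mkfold(p→/jujupla/tregrigr)
<< ok
>> cabinet.etch(p→/jujupla/tregrigr/smidug, c→cro)
<< created

Answer: {jujupla/, jujupla/tregrigr/, jujupla/tregrigr/smidug=cro, pratri=lo, smo=prosi_iz}


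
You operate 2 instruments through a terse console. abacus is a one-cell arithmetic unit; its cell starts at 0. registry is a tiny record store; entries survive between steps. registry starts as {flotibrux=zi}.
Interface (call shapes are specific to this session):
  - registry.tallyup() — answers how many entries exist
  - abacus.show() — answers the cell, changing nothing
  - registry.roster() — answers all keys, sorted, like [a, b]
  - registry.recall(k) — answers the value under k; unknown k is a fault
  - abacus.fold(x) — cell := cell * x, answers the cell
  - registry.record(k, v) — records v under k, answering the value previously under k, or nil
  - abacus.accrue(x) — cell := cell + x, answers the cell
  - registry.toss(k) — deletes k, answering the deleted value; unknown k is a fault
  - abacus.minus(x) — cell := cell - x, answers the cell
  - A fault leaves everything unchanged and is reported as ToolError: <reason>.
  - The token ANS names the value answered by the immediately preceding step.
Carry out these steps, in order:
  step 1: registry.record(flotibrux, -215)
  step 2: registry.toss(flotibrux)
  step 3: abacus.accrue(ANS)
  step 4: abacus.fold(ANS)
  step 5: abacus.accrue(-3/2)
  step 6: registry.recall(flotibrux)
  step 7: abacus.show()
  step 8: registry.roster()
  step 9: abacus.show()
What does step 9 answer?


>> registry.record(flotibrux, -215)
<< zi
>> registry.toss(flotibrux)
<< -215
>> abacus.accrue(ANS)
<< -215
>> abacus.fold(ANS)
<< 46225
>> abacus.accrue(-3/2)
<< 92447/2
>> registry.recall(flotibrux)
<< ToolError: no such key flotibrux
>> abacus.show()
<< 92447/2
>> registry.roster()
<< []
>> abacus.show()
<< 92447/2

Answer: 92447/2


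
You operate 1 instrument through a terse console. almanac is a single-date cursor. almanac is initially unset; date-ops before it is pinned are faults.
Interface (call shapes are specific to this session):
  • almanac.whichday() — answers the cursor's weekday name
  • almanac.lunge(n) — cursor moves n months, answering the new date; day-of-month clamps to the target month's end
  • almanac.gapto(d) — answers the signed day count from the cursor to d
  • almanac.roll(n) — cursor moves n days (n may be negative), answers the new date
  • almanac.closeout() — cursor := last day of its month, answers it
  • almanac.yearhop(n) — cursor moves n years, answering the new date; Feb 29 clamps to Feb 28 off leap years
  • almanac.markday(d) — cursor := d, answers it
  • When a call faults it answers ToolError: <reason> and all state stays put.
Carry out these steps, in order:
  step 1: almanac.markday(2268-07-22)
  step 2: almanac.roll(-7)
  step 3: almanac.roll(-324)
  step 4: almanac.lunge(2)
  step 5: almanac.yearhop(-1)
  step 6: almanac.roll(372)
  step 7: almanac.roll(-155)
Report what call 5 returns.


Answer: 2266-10-26

Derivation:
Next I call almanac.markday passing 2268-07-22, yielding 2268-07-22.
Next I call almanac.roll passing -7: 2268-07-15.
I invoke almanac.roll passing -324, — result: 2267-08-26.
Now I run almanac.lunge passing 2, — result: 2267-10-26.
I invoke almanac.yearhop passing -1, and see 2266-10-26.
Calling almanac.roll passing 372, and observe 2267-11-02.
Now I run almanac.roll passing -155: 2267-05-31.


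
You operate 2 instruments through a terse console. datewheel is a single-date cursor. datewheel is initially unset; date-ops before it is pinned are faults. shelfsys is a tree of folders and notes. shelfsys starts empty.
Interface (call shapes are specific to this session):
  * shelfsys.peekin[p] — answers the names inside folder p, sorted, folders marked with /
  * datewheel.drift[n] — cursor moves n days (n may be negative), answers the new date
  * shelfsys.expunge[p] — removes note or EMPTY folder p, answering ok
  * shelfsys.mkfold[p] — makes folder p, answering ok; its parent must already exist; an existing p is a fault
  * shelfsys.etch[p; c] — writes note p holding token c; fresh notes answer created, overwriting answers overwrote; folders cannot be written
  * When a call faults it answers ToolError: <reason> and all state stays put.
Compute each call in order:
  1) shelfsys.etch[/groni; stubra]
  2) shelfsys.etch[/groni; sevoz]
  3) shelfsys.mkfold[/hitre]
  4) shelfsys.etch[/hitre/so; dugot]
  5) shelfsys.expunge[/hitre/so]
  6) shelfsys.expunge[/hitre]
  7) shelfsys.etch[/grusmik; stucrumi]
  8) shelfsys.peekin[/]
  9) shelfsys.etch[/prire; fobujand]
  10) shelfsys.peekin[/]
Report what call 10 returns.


Answer: [groni, grusmik, prire]

Derivation:
==> shelfsys.etch(/groni, stubra)
<== created
==> shelfsys.etch(/groni, sevoz)
<== overwrote
==> shelfsys.mkfold(/hitre)
<== ok
==> shelfsys.etch(/hitre/so, dugot)
<== created
==> shelfsys.expunge(/hitre/so)
<== ok
==> shelfsys.expunge(/hitre)
<== ok
==> shelfsys.etch(/grusmik, stucrumi)
<== created
==> shelfsys.peekin(/)
<== [groni, grusmik]
==> shelfsys.etch(/prire, fobujand)
<== created
==> shelfsys.peekin(/)
<== [groni, grusmik, prire]


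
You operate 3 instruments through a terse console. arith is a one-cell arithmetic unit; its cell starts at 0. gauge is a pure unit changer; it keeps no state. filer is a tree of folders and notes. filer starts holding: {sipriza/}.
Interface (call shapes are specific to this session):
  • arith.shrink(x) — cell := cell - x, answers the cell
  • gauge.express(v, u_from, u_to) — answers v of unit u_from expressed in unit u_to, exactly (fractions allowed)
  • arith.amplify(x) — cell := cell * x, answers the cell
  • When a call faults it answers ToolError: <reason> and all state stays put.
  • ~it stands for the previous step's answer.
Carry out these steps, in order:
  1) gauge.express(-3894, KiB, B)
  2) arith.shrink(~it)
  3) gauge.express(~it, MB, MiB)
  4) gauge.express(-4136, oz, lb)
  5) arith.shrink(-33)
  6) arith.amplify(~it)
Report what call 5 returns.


Do: express[v: -3894; u_from: KiB; u_to: B]
See: -3987456
Do: shrink[x: ~it]
See: 3987456
Do: express[v: ~it; u_from: MB; u_to: MiB]
See: 30421875/8
Do: express[v: -4136; u_from: oz; u_to: lb]
See: -517/2
Do: shrink[x: -33]
See: 3987489
Do: amplify[x: ~it]
See: 15900068525121

Answer: 3987489


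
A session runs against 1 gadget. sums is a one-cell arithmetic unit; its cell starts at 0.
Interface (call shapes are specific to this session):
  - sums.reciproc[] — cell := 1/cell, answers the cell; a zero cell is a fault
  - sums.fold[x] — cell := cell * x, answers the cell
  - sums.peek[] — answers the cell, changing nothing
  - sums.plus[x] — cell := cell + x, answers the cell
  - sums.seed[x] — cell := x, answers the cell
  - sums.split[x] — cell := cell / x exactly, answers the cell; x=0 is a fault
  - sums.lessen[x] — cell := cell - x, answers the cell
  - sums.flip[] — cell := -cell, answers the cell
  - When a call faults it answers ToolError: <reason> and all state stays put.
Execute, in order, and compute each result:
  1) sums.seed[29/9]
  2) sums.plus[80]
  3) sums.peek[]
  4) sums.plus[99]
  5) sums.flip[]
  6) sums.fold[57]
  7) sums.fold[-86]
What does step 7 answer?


-> sums.seed(x=29/9)
<- 29/9
-> sums.plus(x=80)
<- 749/9
-> sums.peek()
<- 749/9
-> sums.plus(x=99)
<- 1640/9
-> sums.flip()
<- -1640/9
-> sums.fold(x=57)
<- -31160/3
-> sums.fold(x=-86)
<- 2679760/3

Answer: 2679760/3


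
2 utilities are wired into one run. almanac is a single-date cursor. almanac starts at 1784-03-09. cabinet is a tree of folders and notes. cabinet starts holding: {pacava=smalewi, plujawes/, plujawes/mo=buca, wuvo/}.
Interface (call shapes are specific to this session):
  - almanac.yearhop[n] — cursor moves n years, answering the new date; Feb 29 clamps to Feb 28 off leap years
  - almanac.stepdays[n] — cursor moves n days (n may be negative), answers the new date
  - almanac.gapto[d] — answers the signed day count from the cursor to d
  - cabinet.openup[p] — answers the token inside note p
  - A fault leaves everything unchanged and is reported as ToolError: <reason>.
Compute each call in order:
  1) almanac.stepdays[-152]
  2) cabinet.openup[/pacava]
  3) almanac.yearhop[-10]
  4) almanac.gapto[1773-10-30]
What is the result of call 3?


CALL stepdays[-152]
RET  1783-10-09
CALL openup[/pacava]
RET  smalewi
CALL yearhop[-10]
RET  1773-10-09
CALL gapto[1773-10-30]
RET  21

Answer: 1773-10-09


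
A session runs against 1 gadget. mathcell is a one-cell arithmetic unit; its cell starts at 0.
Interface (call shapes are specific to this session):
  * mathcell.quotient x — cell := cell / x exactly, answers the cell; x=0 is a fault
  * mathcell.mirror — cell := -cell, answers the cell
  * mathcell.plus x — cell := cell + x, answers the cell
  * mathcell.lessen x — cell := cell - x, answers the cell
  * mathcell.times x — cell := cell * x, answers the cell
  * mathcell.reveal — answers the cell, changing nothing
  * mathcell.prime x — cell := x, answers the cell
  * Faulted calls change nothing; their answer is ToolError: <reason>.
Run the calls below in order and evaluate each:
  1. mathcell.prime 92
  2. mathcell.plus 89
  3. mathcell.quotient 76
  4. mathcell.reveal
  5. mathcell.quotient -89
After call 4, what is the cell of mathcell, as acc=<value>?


Answer: acc=181/76

Derivation:
% mathcell.prime x='92'
[out] 92
% mathcell.plus x='89'
[out] 181
% mathcell.quotient x='76'
[out] 181/76
% mathcell.reveal
[out] 181/76
% mathcell.quotient x='-89'
[out] -181/6764


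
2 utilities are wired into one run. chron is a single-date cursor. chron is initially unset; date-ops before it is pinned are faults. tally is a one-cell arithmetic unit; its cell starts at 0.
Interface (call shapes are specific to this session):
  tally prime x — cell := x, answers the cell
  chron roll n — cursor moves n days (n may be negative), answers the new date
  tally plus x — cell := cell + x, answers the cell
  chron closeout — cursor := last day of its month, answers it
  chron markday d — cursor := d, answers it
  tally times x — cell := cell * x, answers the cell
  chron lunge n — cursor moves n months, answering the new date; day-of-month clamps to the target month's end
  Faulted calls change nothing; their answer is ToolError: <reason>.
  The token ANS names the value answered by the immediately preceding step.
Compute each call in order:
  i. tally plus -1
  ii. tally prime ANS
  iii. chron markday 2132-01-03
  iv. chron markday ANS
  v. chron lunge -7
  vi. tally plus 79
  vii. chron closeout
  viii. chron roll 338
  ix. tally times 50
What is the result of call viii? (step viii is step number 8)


> tally plus x→-1
:: -1
> tally prime x→ANS
:: -1
> chron markday d→2132-01-03
:: 2132-01-03
> chron markday d→ANS
:: 2132-01-03
> chron lunge n→-7
:: 2131-06-03
> tally plus x→79
:: 78
> chron closeout
:: 2131-06-30
> chron roll n→338
:: 2132-06-02
> tally times x→50
:: 3900

Answer: 2132-06-02


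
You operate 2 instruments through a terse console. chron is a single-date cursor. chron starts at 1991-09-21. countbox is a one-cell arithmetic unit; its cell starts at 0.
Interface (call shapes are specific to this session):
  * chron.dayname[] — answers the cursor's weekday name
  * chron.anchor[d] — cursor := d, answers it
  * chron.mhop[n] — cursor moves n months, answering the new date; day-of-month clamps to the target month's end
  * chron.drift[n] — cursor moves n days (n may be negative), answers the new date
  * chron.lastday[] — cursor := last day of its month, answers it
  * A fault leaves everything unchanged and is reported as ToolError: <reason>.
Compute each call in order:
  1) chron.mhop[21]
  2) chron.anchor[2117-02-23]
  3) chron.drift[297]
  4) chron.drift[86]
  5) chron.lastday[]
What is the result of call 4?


Answer: 2118-03-13

Derivation:
Act: chron.mhop[n: 21]
Obs: 1993-06-21
Act: chron.anchor[d: 2117-02-23]
Obs: 2117-02-23
Act: chron.drift[n: 297]
Obs: 2117-12-17
Act: chron.drift[n: 86]
Obs: 2118-03-13
Act: chron.lastday[]
Obs: 2118-03-31


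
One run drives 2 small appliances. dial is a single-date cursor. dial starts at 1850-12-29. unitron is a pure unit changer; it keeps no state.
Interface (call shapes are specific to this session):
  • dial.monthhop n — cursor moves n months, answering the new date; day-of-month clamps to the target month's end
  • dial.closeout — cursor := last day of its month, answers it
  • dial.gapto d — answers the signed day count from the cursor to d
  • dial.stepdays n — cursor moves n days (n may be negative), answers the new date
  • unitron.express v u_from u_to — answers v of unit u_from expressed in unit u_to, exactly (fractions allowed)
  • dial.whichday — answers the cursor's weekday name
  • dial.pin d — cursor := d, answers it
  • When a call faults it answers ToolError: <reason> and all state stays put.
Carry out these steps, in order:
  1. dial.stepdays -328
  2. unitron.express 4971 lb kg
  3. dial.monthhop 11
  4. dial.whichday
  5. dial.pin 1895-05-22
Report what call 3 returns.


Answer: 1851-01-04

Derivation:
→ stepdays(n=-328)
← 1850-02-04
→ express(v=4971, u_from=lb, u_to=kg)
← 225480767127/100000000
→ monthhop(n=11)
← 1851-01-04
→ whichday()
← Saturday
→ pin(d=1895-05-22)
← 1895-05-22


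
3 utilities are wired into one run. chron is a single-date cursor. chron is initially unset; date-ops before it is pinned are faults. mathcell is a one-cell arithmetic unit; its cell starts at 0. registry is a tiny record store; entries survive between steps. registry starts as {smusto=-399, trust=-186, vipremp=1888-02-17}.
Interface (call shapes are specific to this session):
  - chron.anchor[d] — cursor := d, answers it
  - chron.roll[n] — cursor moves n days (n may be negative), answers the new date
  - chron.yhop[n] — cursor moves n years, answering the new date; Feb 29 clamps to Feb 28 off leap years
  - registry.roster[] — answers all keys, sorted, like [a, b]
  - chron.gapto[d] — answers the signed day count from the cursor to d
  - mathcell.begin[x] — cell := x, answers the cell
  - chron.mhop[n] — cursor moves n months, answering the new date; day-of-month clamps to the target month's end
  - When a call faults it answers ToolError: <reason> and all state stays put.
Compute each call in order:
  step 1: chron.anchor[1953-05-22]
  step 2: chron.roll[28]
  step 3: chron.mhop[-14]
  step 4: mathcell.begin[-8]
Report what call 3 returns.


·→ chron.anchor(d: 1953-05-22)
·← 1953-05-22
·→ chron.roll(n: 28)
·← 1953-06-19
·→ chron.mhop(n: -14)
·← 1952-04-19
·→ mathcell.begin(x: -8)
·← -8

Answer: 1952-04-19
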